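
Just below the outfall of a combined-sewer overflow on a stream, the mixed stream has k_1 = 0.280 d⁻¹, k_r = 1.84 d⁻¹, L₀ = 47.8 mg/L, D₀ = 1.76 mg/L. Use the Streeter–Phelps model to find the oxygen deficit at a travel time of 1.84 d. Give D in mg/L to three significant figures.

k_1 L₀/(k_r−k_1) = 0.280×47.8/(1.84−0.280) = 13.38/1.560 = 8.579 mg/L.
e^(−k_1 t) = e^(−0.280×1.840) = 0.5974; e^(−k_r t) = e^(−1.84×1.840) = 0.03386.
D = 8.579 × (0.5974 − 0.03386) + 1.76 × 0.03386 = 4.835 + 0.05959 = 4.894 mg/L.

D ≈ 4.89 mg/L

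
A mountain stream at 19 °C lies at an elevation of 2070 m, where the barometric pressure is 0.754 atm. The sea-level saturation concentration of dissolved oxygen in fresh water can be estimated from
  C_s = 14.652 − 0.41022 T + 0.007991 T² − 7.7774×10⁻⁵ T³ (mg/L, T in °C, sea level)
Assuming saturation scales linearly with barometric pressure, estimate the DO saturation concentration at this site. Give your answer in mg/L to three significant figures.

C_s ≈ 6.94 mg/L

At sea level: C_s = 14.652 − 0.41022×19 + 0.007991×19² − 7.7774×10⁻⁵×19³ = 9.209 mg/L.
Pressure correction: C_s' = 9.209 × 0.754 = 6.944 mg/L.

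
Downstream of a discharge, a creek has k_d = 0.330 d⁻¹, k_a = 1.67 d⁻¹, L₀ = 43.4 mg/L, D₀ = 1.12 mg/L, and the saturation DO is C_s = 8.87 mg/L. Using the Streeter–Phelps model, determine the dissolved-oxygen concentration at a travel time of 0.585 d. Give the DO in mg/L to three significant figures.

k_d L₀/(k_a−k_d) = 0.330×43.4/(1.67−0.330) = 14.32/1.340 = 10.69 mg/L.
e^(−k_d t) = e^(−0.330×0.5850) = 0.8244; e^(−k_a t) = e^(−1.67×0.5850) = 0.3765.
D = 10.69 × (0.8244 − 0.3765) + 1.12 × 0.3765 = 4.788 + 0.4216 = 5.210 mg/L.
DO = C_s − D = 8.87 − 5.210 = 3.660 mg/L.

DO ≈ 3.66 mg/L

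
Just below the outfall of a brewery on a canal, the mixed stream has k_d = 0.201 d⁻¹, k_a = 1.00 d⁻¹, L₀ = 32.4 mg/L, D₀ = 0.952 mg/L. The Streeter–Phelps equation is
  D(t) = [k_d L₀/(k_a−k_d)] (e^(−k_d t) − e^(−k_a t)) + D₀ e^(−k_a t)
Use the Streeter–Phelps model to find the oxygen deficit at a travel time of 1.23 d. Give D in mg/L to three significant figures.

D ≈ 4.26 mg/L

k_d L₀/(k_a−k_d) = 0.201×32.4/(1.00−0.201) = 6.512/0.7990 = 8.151 mg/L.
e^(−k_d t) = e^(−0.201×1.230) = 0.7810; e^(−k_a t) = e^(−1.00×1.230) = 0.2923.
D = 8.151 × (0.7810 − 0.2923) + 0.952 × 0.2923 = 3.983 + 0.2783 = 4.261 mg/L.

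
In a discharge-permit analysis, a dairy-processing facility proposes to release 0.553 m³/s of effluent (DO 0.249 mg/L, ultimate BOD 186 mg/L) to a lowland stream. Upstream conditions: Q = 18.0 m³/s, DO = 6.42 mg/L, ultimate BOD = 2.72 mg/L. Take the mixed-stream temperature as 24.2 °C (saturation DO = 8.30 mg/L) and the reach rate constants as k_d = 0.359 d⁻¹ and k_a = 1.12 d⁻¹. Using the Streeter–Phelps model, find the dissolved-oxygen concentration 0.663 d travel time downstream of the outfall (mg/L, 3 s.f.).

DO ≈ 6.11 mg/L

Mixed DO = (18.0×6.42 + 0.553×0.249)/(18.0+0.553) = 115.7/18.55 = 6.236 mg/L.
Mixed L₀ = (18.0×2.72 + 0.553×186)/(18.55) = 151.8/18.55 = 8.183 mg/L.
Initial deficit D₀ = C_s − DO₀ = 8.30 − 6.236 = 2.064 mg/L.
D(0.663) = [0.359×8.183/(1.12−0.359)](e^(−0.359×0.663) − e^(−1.12×0.663)) + 2.064 e^(−1.12×0.663)
= 3.860 × (0.7882 − 0.4759) + 2.064 × 0.4759 = 2.188 mg/L.
DO = 8.30 − 2.188 = 6.112 mg/L.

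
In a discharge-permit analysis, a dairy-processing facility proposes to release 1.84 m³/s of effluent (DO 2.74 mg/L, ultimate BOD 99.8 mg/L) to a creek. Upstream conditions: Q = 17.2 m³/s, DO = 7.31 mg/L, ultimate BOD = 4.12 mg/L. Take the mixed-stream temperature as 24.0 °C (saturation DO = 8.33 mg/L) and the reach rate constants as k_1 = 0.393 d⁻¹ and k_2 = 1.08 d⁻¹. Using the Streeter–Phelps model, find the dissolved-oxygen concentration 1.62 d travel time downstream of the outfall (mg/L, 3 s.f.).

DO ≈ 5.36 mg/L

Mixed DO = (17.2×7.31 + 1.84×2.74)/(17.2+1.84) = 130.8/19.04 = 6.868 mg/L.
Mixed L₀ = (17.2×4.12 + 1.84×99.8)/(19.04) = 254.5/19.04 = 13.37 mg/L.
Initial deficit D₀ = C_s − DO₀ = 8.33 − 6.868 = 1.462 mg/L.
D(1.62) = [0.393×13.37/(1.08−0.393)](e^(−0.393×1.62) − e^(−1.08×1.62)) + 1.462 e^(−1.08×1.62)
= 7.646 × (0.5291 − 0.1738) + 1.462 × 0.1738 = 2.970 mg/L.
DO = 8.33 − 2.970 = 5.360 mg/L.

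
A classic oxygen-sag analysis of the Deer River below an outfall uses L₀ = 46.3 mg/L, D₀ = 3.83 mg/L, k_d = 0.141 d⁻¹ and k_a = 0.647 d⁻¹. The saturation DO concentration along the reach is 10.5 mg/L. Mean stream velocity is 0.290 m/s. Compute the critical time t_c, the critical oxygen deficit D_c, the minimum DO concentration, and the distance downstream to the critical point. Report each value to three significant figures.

t_c = [1/(k_a−k_d)] ln[(k_a/k_d)(1 − D₀(k_a−k_d)/(k_d L₀))]
= [1/(0.647−0.141)] ln[(0.647/0.141)(1 − 3.83×0.5060/(0.141×46.3))]
= (1/0.5060) ln[4.589 × 0.7031] = 1.976 × ln(3.226) = 1.976 × 1.171 = 2.315 d.
D_c = (k_d/k_a) L₀ e^(−k_d t_c) = (0.141/0.647) × 46.3 × e^(−0.141×2.315) = 0.2179 × 46.3 × 0.7215 = 7.280 mg/L.
Minimum DO = C_s − D_c = 10.5 − 7.280 = 3.220 mg/L.
x_c = v t_c = 0.290 m/s × 2.315 d × 86400 s/d = 58000 m ≈ 58.0 km.

t_c ≈ 2.31 d; D_c ≈ 7.28 mg/L; min DO ≈ 3.22 mg/L; x_c ≈ 58.0 km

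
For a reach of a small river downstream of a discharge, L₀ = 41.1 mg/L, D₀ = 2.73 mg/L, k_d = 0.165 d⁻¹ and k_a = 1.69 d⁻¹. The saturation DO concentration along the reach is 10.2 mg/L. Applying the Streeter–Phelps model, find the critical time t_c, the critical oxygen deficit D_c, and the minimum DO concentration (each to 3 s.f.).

t_c ≈ 0.902 d; D_c ≈ 3.46 mg/L; min DO ≈ 6.74 mg/L

With k_a/k_d = 10.24 and 1 − D₀(k_a−k_d)/(k_d L₀) = 0.3861,
t_c = ln(10.24 × 0.3861) / (1.69 − 0.165) = ln(3.954) / 1.525 = 1.375/1.525 = 0.9015 d.
D_c = (k_d/k_a) L₀ e^(−k_d t_c) = (0.165/1.69) × 41.1 × e^(−0.165×0.9015) = 0.09763 × 41.1 × 0.8618 = 3.458 mg/L.
Minimum DO = C_s − D_c = 10.2 − 3.458 = 6.742 mg/L.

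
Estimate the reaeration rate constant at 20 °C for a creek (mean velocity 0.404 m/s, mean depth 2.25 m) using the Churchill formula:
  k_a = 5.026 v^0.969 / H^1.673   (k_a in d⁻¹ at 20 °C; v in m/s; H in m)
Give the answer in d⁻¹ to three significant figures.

k_a = 5.026 × 0.404^0.969 / 2.25^1.673 = 5.026 × 0.4155 / 3.883 = 0.5378 d⁻¹.

k_a ≈ 0.538 d⁻¹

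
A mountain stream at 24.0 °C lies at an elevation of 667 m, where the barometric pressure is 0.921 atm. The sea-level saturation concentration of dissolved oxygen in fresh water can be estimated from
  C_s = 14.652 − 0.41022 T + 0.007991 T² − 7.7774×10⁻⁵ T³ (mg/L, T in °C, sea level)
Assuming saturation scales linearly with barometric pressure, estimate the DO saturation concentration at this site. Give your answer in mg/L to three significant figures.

At sea level: C_s = 14.652 − 0.41022×24.0 + 0.007991×24.0² − 7.7774×10⁻⁵×24.0³ = 8.334 mg/L.
Pressure correction: C_s' = 8.334 × 0.921 = 7.676 mg/L.

C_s ≈ 7.68 mg/L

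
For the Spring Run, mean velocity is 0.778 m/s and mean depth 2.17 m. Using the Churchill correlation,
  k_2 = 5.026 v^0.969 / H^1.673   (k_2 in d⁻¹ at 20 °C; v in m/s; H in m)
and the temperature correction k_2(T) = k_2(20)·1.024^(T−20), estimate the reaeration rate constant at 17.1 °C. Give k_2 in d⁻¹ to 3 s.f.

k_2(20) = 5.026 × 0.778^0.969 / 2.17^1.673 = 5.026 × 0.7841 / 3.655 = 1.078 d⁻¹.
k_2(17.1) = 1.078 × 1.024^(17.1−20) = 1.078 × 0.9335 = 1.007 d⁻¹.

k_2 ≈ 1.01 d⁻¹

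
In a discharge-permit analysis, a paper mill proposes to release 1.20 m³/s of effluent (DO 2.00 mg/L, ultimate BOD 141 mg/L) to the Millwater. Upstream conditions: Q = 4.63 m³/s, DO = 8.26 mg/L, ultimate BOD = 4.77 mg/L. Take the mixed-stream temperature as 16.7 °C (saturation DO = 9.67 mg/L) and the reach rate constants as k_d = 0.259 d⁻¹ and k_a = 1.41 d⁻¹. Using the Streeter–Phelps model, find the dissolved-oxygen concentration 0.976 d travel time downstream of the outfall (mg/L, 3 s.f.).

Mixed DO = (4.63×8.26 + 1.20×2.00)/(4.63+1.20) = 40.64/5.830 = 6.971 mg/L.
Mixed L₀ = (4.63×4.77 + 1.20×141)/(5.830) = 191.3/5.830 = 32.81 mg/L.
Initial deficit D₀ = C_s − DO₀ = 9.67 − 6.971 = 2.699 mg/L.
D(0.976) = [0.259×32.81/(1.41−0.259)](e^(−0.259×0.976) − e^(−1.41×0.976)) + 2.699 e^(−1.41×0.976)
= 7.383 × (0.7766 − 0.2525) + 2.699 × 0.2525 = 4.551 mg/L.
DO = 9.67 − 4.551 = 5.119 mg/L.

DO ≈ 5.12 mg/L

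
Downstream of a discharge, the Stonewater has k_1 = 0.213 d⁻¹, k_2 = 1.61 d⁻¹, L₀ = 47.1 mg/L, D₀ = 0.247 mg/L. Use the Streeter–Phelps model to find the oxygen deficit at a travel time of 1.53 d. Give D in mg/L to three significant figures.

k_1 L₀/(k_2−k_1) = 0.213×47.1/(1.61−0.213) = 10.03/1.397 = 7.181 mg/L.
e^(−k_1 t) = e^(−0.213×1.530) = 0.7219; e^(−k_2 t) = e^(−1.61×1.530) = 0.08515.
D = 7.181 × (0.7219 − 0.08515) + 0.247 × 0.08515 = 4.573 + 0.02103 = 4.594 mg/L.

D ≈ 4.59 mg/L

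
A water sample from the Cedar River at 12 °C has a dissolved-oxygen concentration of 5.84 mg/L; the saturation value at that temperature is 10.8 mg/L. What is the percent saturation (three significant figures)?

54.1 % saturation

% saturation = C/C_s × 100 = 5.84/10.8 × 100 = 54.1 %.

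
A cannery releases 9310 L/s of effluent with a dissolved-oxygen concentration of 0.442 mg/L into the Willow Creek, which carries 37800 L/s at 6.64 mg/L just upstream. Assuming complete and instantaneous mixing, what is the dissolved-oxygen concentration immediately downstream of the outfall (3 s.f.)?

Flow-weighted mixing: C = (Q_r C_r + Q_w C_w)/(Q_r + Q_w)
= (37800×6.64 + 9310×0.442)/(37800 + 9310) = 255100/47110 = 5.415 mg/L.

5.42 mg/L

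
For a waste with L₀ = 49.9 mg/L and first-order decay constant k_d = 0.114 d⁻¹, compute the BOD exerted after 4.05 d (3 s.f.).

y ≈ 18.5 mg/L

y_t = L₀(1 − e^(−k_d t)) = 49.9 × (1 − e^(−0.114×4.05))
= 49.9 × (1 − 0.6302) = 49.9 × 0.3698 = 18.45 mg/L.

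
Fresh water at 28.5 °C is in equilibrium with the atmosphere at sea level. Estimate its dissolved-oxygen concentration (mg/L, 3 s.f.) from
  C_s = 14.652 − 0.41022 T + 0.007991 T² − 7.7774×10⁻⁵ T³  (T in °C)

C_s = 14.652 − 0.41022×28.5 + 0.007991×28.5² − 7.7774×10⁻⁵×28.5³ = 7.651 mg/L.

C_s ≈ 7.65 mg/L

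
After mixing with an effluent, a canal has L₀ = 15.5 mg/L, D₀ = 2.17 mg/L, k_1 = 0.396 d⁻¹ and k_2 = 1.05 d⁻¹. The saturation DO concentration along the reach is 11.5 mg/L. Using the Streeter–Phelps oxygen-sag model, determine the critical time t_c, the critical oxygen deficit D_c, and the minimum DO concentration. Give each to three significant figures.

At the critical point dD/dt = 0, so k_1 L₀ e^(−k_1 t) = k_2 D. Substituting D(t) from the Streeter–Phelps equation and solving for t gives
t_c = ln[(k_2/k_1)(1 − D₀(k_2−k_1)/(k_1 L₀))] / (k_2−k_1).
Here k_2−k_1 = 0.6540 d⁻¹ and 1 − D₀(k_2−k_1)/(k_1 L₀) = 1 − 2.17×0.6540/(0.396×15.5) = 0.7688, so
t_c = ln(2.652 × 0.7688) / 0.6540 = 0.7122 / 0.6540 = 1.089 d.
L(t_c) = L₀ e^(−k_1 t_c) = 15.5 × 0.6497 = 10.07 mg/L, and at the critical point k_2 D_c = k_1 L, so D_c = (0.396/1.05) × 10.07 = 3.798 mg/L.
Minimum DO = C_s − D_c = 11.5 − 3.798 = 7.702 mg/L.

t_c ≈ 1.09 d; D_c ≈ 3.80 mg/L; min DO ≈ 7.70 mg/L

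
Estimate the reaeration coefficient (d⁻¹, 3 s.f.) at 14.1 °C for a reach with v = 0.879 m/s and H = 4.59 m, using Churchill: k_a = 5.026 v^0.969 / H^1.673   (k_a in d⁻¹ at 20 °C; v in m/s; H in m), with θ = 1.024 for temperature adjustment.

k_a ≈ 0.301 d⁻¹

k_a(20) = 5.026 × 0.879^0.969 / 4.59^1.673 = 5.026 × 0.8825 / 12.80 = 0.3465 d⁻¹.
k_a(14.1) = 0.3465 × 1.024^(14.1−20) = 0.3465 × 0.8694 = 0.3013 d⁻¹.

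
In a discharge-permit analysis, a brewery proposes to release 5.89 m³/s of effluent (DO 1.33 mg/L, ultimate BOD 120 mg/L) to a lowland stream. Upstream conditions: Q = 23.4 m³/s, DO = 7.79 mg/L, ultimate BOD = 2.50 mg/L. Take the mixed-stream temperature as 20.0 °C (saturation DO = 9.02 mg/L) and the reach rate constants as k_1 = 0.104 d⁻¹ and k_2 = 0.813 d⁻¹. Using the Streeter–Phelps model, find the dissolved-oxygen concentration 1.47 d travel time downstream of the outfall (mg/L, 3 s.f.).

Mixed DO = (23.4×7.79 + 5.89×1.33)/(23.4+5.89) = 190.1/29.29 = 6.491 mg/L.
Mixed L₀ = (23.4×2.50 + 5.89×120)/(29.29) = 765.3/29.29 = 26.13 mg/L.
Initial deficit D₀ = C_s − DO₀ = 9.02 − 6.491 = 2.529 mg/L.
D(1.47) = [0.104×26.13/(0.813−0.104)](e^(−0.104×1.47) − e^(−0.813×1.47)) + 2.529 e^(−0.813×1.47)
= 3.833 × (0.8582 − 0.3027) + 2.529 × 0.3027 = 2.895 mg/L.
DO = 9.02 − 2.895 = 6.125 mg/L.

DO ≈ 6.13 mg/L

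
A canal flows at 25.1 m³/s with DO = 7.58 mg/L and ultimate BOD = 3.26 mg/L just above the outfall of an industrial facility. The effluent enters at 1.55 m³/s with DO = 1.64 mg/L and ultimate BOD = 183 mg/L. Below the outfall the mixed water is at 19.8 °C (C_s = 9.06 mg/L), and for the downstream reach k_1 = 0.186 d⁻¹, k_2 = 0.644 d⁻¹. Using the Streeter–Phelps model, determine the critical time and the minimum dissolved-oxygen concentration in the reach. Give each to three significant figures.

Mixed DO = (25.1×7.58 + 1.55×1.64)/(25.1+1.55) = 192.8/26.65 = 7.235 mg/L.
Mixed L₀ = (25.1×3.26 + 1.55×183)/(26.65) = 365.5/26.65 = 13.71 mg/L.
Initial deficit D₀ = C_s − DO₀ = 9.06 − 7.235 = 1.825 mg/L.
t_c = (1/0.4580) ln[(0.644/0.186)(1 − 1.825×0.4580/(0.186×13.71))] = 2.183 × ln(2.328) = 1.845 d.
D_c = (0.186/0.644) × 13.71 × e^(−0.186×1.845) = 0.2888 × 13.71 × 0.7096 = 2.811 mg/L.
Minimum DO = 9.06 − 2.811 = 6.249 mg/L.

t_c ≈ 1.84 d; minimum DO ≈ 6.25 mg/L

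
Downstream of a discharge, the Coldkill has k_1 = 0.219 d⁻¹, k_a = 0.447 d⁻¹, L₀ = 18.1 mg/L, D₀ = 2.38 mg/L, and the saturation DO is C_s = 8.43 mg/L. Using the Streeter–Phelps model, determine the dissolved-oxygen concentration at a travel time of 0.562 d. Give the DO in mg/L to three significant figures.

DO ≈ 4.73 mg/L

k_1 L₀/(k_a−k_1) = 0.219×18.1/(0.447−0.219) = 3.964/0.2280 = 17.39 mg/L.
e^(−k_1 t) = e^(−0.219×0.5620) = 0.8842; e^(−k_a t) = e^(−0.447×0.5620) = 0.7779.
D = 17.39 × (0.8842 − 0.7779) + 2.38 × 0.7779 = 1.849 + 1.851 = 3.700 mg/L.
DO = C_s − D = 8.43 − 3.700 = 4.730 mg/L.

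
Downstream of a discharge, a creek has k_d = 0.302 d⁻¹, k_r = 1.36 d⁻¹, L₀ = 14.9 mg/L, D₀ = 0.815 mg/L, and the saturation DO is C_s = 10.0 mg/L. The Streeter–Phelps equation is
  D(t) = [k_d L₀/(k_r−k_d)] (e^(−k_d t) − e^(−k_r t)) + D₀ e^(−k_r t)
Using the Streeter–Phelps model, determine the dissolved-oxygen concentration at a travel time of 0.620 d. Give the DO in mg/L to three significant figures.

k_d L₀/(k_r−k_d) = 0.302×14.9/(1.36−0.302) = 4.500/1.058 = 4.253 mg/L.
e^(−k_d t) = e^(−0.302×0.6200) = 0.8292; e^(−k_r t) = e^(−1.36×0.6200) = 0.4303.
D = 4.253 × (0.8292 − 0.4303) + 0.815 × 0.4303 = 1.697 + 0.3507 = 2.047 mg/L.
DO = C_s − D = 10.0 − 2.047 = 7.953 mg/L.

DO ≈ 7.95 mg/L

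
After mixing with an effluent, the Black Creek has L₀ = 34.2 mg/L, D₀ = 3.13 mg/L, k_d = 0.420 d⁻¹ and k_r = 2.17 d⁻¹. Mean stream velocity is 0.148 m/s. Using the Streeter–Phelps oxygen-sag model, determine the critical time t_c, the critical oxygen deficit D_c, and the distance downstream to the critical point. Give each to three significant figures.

t_c ≈ 0.664 d; D_c ≈ 5.01 mg/L; x_c ≈ 8.49 km

At the critical point dD/dt = 0, so k_d L₀ e^(−k_d t) = k_r D. Substituting D(t) from the Streeter–Phelps equation and solving for t gives
t_c = ln[(k_r/k_d)(1 − D₀(k_r−k_d)/(k_d L₀))] / (k_r−k_d).
Here k_r−k_d = 1.750 d⁻¹ and 1 − D₀(k_r−k_d)/(k_d L₀) = 1 − 3.13×1.750/(0.420×34.2) = 0.6187, so
t_c = ln(5.167 × 0.6187) / 1.750 = 1.162 / 1.750 = 0.6640 d.
D_c = (k_d/k_r) L₀ e^(−k_d t_c) = (0.420/2.17) × 34.2 × e^(−0.420×0.6640) = 0.1935 × 34.2 × 0.7566 = 5.008 mg/L.
x_c = v t_c = 0.148 m/s × 0.6640 d × 86400 s/d = 8491 m ≈ 8.49 km.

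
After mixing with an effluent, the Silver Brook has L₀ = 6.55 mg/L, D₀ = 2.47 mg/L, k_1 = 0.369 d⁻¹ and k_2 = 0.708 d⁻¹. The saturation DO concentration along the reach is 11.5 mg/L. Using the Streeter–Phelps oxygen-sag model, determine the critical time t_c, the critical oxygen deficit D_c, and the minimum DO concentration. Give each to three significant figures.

t_c ≈ 0.668 d; D_c ≈ 2.67 mg/L; min DO ≈ 8.83 mg/L

t_c = [1/(k_2−k_1)] ln[(k_2/k_1)(1 − D₀(k_2−k_1)/(k_1 L₀))]
= [1/(0.708−0.369)] ln[(0.708/0.369)(1 − 2.47×0.3390/(0.369×6.55))]
= (1/0.3390) ln[1.919 × 0.6536] = 2.950 × ln(1.254) = 2.950 × 0.2263 = 0.6676 d.
L(t_c) = L₀ e^(−k_1 t_c) = 6.55 × 0.7816 = 5.120 mg/L, and at the critical point k_2 D_c = k_1 L, so D_c = (0.369/0.708) × 5.120 = 2.668 mg/L.
Minimum DO = C_s − D_c = 11.5 − 2.668 = 8.832 mg/L.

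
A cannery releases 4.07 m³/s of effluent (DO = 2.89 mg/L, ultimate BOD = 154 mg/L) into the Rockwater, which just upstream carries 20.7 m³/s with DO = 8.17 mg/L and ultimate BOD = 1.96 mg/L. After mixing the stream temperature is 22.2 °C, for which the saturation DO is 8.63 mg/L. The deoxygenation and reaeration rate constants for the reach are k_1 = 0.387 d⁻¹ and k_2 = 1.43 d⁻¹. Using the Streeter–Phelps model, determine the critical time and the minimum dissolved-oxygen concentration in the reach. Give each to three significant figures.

Mixed DO = (20.7×8.17 + 4.07×2.89)/(20.7+4.07) = 180.9/24.77 = 7.302 mg/L.
Mixed L₀ = (20.7×1.96 + 4.07×154)/(24.77) = 667.4/24.77 = 26.94 mg/L.
Initial deficit D₀ = C_s − DO₀ = 8.63 − 7.302 = 1.328 mg/L.
t_c = (1/1.043) ln[(1.43/0.387)(1 − 1.328×1.043/(0.387×26.94))] = 0.9588 × ln(3.204) = 1.117 d.
D_c = (0.387/1.43) × 26.94 × e^(−0.387×1.117) = 0.2706 × 26.94 × 0.6492 = 4.733 mg/L.
Minimum DO = 8.63 − 4.733 = 3.897 mg/L.

t_c ≈ 1.12 d; minimum DO ≈ 3.90 mg/L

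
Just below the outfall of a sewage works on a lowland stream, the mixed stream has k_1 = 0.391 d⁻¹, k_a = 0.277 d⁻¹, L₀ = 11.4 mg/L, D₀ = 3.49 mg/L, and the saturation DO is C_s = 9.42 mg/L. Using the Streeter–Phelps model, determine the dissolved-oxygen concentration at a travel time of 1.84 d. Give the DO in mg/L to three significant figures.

DO ≈ 2.88 mg/L

k_1 L₀/(k_a−k_1) = 0.391×11.4/(0.277−0.391) = 4.457/-0.1140 = -39.10 mg/L.
e^(−k_1 t) = e^(−0.391×1.840) = 0.4870; e^(−k_a t) = e^(−0.277×1.840) = 0.6007.
D = -39.10 × (0.4870 − 0.6007) + 3.49 × 0.6007 = 4.444 + 2.096 = 6.541 mg/L.
DO = C_s − D = 9.42 − 6.541 = 2.879 mg/L.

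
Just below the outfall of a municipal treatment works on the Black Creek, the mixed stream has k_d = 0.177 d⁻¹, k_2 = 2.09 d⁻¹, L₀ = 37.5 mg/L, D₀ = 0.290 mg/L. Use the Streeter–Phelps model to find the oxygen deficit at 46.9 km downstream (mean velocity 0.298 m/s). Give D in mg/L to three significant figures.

Travel time t = x/v = 46.9 km / (0.298 m/s) = 46900 m / 0.298 m/s = 157400 s = 1.822 d.
k_d L₀/(k_2−k_d) = 0.177×37.5/(2.09−0.177) = 6.637/1.913 = 3.470 mg/L.
e^(−k_d t) = e^(−0.177×1.822) = 0.7244; e^(−k_2 t) = e^(−2.09×1.822) = 0.02221.
D = 3.470 × (0.7244 − 0.02221) + 0.290 × 0.02221 = 2.436 + 0.006442 = 2.443 mg/L.

D ≈ 2.44 mg/L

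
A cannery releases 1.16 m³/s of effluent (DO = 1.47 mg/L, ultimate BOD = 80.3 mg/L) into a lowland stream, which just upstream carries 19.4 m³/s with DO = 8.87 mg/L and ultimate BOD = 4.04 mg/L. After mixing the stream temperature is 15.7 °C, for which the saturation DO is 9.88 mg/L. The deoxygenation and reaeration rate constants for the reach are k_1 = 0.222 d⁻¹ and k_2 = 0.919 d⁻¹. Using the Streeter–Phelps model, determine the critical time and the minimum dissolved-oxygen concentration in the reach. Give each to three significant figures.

t_c ≈ 0.933 d; minimum DO ≈ 8.24 mg/L

Mixed DO = (19.4×8.87 + 1.16×1.47)/(19.4+1.16) = 173.8/20.56 = 8.452 mg/L.
Mixed L₀ = (19.4×4.04 + 1.16×80.3)/(20.56) = 171.5/20.56 = 8.343 mg/L.
Initial deficit D₀ = C_s − DO₀ = 9.88 − 8.452 = 1.428 mg/L.
t_c = (1/0.6970) ln[(0.919/0.222)(1 − 1.428×0.6970/(0.222×8.343))] = 1.435 × ln(1.916) = 0.9327 d.
D_c = (0.222/0.919) × 8.343 × e^(−0.222×0.9327) = 0.2416 × 8.343 × 0.8130 = 1.638 mg/L.
Minimum DO = 9.88 − 1.638 = 8.242 mg/L.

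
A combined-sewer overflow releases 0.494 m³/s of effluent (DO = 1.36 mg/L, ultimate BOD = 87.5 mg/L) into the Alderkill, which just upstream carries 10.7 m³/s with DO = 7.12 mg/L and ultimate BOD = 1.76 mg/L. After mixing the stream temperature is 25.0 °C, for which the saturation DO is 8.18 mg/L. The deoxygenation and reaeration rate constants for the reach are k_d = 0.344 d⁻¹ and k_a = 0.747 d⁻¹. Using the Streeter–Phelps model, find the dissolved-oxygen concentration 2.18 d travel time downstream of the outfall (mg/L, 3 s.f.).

DO ≈ 6.62 mg/L

Mixed DO = (10.7×7.12 + 0.494×1.36)/(10.7+0.494) = 76.86/11.19 = 6.866 mg/L.
Mixed L₀ = (10.7×1.76 + 0.494×87.5)/(11.19) = 62.06/11.19 = 5.544 mg/L.
Initial deficit D₀ = C_s − DO₀ = 8.18 − 6.866 = 1.314 mg/L.
D(2.18) = [0.344×5.544/(0.747−0.344)](e^(−0.344×2.18) − e^(−0.747×2.18)) + 1.314 e^(−0.747×2.18)
= 4.732 × (0.4724 − 0.1962) + 1.314 × 0.1962 = 1.565 mg/L.
DO = 8.18 − 1.565 = 6.615 mg/L.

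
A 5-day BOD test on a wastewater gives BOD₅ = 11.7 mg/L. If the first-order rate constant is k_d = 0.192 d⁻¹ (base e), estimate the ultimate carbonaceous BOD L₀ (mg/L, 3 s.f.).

L₀ ≈ 19.0 mg/L

BOD₅ = L₀(1 − e^(−5k_d)) ⇒ L₀ = BOD₅ / (1 − e^(−5×0.192))
= 11.7 / (1 − 0.3829) = 11.7 / 0.6171 = 18.96 mg/L.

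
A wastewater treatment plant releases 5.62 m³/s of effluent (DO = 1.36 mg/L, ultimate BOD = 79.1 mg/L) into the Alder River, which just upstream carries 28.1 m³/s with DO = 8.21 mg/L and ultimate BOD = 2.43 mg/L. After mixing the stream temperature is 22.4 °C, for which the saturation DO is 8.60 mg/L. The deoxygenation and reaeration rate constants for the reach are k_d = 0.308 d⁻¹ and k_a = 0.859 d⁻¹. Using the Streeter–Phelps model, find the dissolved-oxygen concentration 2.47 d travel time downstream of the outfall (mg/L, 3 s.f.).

Mixed DO = (28.1×8.21 + 5.62×1.36)/(28.1+5.62) = 238.3/33.72 = 7.068 mg/L.
Mixed L₀ = (28.1×2.43 + 5.62×79.1)/(33.72) = 512.8/33.72 = 15.21 mg/L.
Initial deficit D₀ = C_s − DO₀ = 8.60 − 7.068 = 1.532 mg/L.
D(2.47) = [0.308×15.21/(0.859−0.308)](e^(−0.308×2.47) − e^(−0.859×2.47)) + 1.532 e^(−0.859×2.47)
= 8.501 × (0.4673 − 0.1198) + 1.532 × 0.1198 = 3.138 mg/L.
DO = 8.60 − 3.138 = 5.462 mg/L.

DO ≈ 5.46 mg/L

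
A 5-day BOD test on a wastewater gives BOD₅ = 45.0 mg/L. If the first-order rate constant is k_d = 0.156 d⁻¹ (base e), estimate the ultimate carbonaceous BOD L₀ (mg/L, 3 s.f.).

BOD₅ = L₀(1 − e^(−5k_d)) ⇒ L₀ = BOD₅ / (1 − e^(−5×0.156))
= 45.0 / (1 − 0.4584) = 45.0 / 0.5416 = 83.09 mg/L.

L₀ ≈ 83.1 mg/L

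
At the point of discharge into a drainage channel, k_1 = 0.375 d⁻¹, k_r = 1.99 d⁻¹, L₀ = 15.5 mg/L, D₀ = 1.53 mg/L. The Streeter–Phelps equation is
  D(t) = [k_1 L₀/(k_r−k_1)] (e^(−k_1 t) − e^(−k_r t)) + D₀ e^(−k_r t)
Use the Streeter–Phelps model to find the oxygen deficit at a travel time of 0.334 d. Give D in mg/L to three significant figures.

D ≈ 2.11 mg/L

k_1 L₀/(k_r−k_1) = 0.375×15.5/(1.99−0.375) = 5.812/1.615 = 3.599 mg/L.
e^(−k_1 t) = e^(−0.375×0.3340) = 0.8823; e^(−k_r t) = e^(−1.99×0.3340) = 0.5144.
D = 3.599 × (0.8823 − 0.5144) + 1.53 × 0.5144 = 1.324 + 0.7871 = 2.111 mg/L.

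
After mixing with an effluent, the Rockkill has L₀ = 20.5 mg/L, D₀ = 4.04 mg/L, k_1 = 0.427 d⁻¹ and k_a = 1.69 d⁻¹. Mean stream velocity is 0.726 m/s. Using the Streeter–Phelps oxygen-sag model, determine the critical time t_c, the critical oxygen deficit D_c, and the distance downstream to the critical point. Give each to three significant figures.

At the critical point dD/dt = 0, so k_1 L₀ e^(−k_1 t) = k_a D. Substituting D(t) from the Streeter–Phelps equation and solving for t gives
t_c = ln[(k_a/k_1)(1 − D₀(k_a−k_1)/(k_1 L₀))] / (k_a−k_1).
Here k_a−k_1 = 1.263 d⁻¹ and 1 − D₀(k_a−k_1)/(k_1 L₀) = 1 − 4.04×1.263/(0.427×20.5) = 0.4171, so
t_c = ln(3.958 × 0.4171) / 1.263 = 0.5012 / 1.263 = 0.3969 d.
L(t_c) = L₀ e^(−k_1 t_c) = 20.5 × 0.8441 = 17.30 mg/L, and at the critical point k_a D_c = k_1 L, so D_c = (0.427/1.69) × 17.30 = 4.372 mg/L.
x_c = v t_c = 0.726 m/s × 0.3969 d × 86400 s/d = 24890 m ≈ 24.9 km.

t_c ≈ 0.397 d; D_c ≈ 4.37 mg/L; x_c ≈ 24.9 km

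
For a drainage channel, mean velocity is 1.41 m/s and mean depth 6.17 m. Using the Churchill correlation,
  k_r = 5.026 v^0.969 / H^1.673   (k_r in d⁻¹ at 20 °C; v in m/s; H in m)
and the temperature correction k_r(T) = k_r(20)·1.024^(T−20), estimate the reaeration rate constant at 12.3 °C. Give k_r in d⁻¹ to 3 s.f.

k_r ≈ 0.278 d⁻¹

k_r(20) = 5.026 × 1.41^0.969 / 6.17^1.673 = 5.026 × 1.395 / 21.00 = 0.3339 d⁻¹.
k_r(12.3) = 0.3339 × 1.024^(12.3−20) = 0.3339 × 0.8331 = 0.2782 d⁻¹.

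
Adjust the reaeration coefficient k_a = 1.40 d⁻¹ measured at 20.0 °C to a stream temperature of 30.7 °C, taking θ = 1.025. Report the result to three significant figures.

k_a(T₂) = k_a(T₁) · θ^(T₂−T₁) = 1.40 × 1.025^(30.7−20.0)
= 1.40 × 1.025^10.7 = 1.40 × 1.302 = 1.823 d⁻¹.

k_a ≈ 1.82 d⁻¹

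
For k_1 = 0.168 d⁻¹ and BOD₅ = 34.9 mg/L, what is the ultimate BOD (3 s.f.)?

BOD₅ = L₀(1 − e^(−5k_1)) ⇒ L₀ = BOD₅ / (1 − e^(−5×0.168))
= 34.9 / (1 − 0.4317) = 34.9 / 0.5683 = 61.41 mg/L.

L₀ ≈ 61.4 mg/L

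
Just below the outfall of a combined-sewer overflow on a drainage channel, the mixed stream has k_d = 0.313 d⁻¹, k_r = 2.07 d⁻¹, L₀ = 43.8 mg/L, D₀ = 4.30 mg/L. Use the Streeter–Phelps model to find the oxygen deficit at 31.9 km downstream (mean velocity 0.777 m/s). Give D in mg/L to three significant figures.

Travel time t = x/v = 31.9 km / (0.777 m/s) = 31900 m / 0.777 m/s = 41060 s = 0.4752 d.
k_d L₀/(k_r−k_d) = 0.313×43.8/(2.07−0.313) = 13.71/1.757 = 7.803 mg/L.
e^(−k_d t) = e^(−0.313×0.4752) = 0.8618; e^(−k_r t) = e^(−2.07×0.4752) = 0.3740.
D = 7.803 × (0.8618 − 0.3740) + 4.30 × 0.3740 = 3.807 + 1.608 = 5.415 mg/L.

D ≈ 5.41 mg/L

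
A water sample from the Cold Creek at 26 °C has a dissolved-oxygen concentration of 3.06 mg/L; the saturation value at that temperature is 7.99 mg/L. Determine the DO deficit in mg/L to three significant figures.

D ≈ 4.93 mg/L

D = C_s − C = 7.99 − 3.06 = 4.93 mg/L.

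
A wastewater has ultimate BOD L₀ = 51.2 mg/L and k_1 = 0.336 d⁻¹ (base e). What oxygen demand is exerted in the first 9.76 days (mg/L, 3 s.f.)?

y ≈ 49.3 mg/L

y_t = L₀(1 − e^(−k_1 t)) = 51.2 × (1 − e^(−0.336×9.76))
= 51.2 × (1 − 0.03765) = 51.2 × 0.9623 = 49.27 mg/L.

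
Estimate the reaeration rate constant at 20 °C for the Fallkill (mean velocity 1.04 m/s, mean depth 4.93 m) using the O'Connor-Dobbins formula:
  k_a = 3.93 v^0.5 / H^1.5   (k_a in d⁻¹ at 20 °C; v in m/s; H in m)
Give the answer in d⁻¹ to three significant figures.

k_a ≈ 0.366 d⁻¹

k_a = 3.93 × 1.04^0.5 / 4.93^1.5 = 3.93 × 1.020 / 10.95 = 0.3661 d⁻¹.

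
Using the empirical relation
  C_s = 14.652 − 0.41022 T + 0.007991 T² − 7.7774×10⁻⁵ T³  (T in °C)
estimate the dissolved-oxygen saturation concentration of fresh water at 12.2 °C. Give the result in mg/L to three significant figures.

C_s = 14.652 − 0.41022×12.2 + 0.007991×12.2² − 7.7774×10⁻⁵×12.2³ = 10.70 mg/L.

C_s ≈ 10.7 mg/L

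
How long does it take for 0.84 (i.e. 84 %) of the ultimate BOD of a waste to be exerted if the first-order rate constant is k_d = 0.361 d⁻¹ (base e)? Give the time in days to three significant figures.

y/L₀ = 1 − e^(−k_d t) = 0.84 ⇒ e^(−k_d t) = 0.160
t = −ln(0.160) / 0.361 = 1.833 / 0.361 = 5.076 d.

t ≈ 5.08 d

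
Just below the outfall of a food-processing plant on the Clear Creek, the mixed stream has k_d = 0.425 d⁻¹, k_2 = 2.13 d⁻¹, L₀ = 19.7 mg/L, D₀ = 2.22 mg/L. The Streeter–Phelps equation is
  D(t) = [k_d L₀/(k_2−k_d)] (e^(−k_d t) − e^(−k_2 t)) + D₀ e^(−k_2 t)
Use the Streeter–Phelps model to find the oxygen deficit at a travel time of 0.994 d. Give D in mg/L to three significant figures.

k_d L₀/(k_2−k_d) = 0.425×19.7/(2.13−0.425) = 8.372/1.705 = 4.911 mg/L.
e^(−k_d t) = e^(−0.425×0.9940) = 0.6554; e^(−k_2 t) = e^(−2.13×0.9940) = 0.1204.
D = 4.911 × (0.6554 − 0.1204) + 2.22 × 0.1204 = 2.628 + 0.2672 = 2.895 mg/L.

D ≈ 2.89 mg/L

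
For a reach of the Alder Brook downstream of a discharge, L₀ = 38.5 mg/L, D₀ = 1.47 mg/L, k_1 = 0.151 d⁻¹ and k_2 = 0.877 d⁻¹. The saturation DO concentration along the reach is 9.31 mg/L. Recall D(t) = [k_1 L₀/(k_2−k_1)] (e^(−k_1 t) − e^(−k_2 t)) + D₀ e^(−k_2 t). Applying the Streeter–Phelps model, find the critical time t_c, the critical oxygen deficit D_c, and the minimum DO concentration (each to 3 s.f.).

t_c = [1/(k_2−k_1)] ln[(k_2/k_1)(1 − D₀(k_2−k_1)/(k_1 L₀))]
= [1/(0.877−0.151)] ln[(0.877/0.151)(1 − 1.47×0.7260/(0.151×38.5))]
= (1/0.7260) ln[5.808 × 0.8164] = 1.377 × ln(4.742) = 1.377 × 1.556 = 2.144 d.
L(t_c) = L₀ e^(−k_1 t_c) = 38.5 × 0.7235 = 27.85 mg/L, and at the critical point k_2 D_c = k_1 L, so D_c = (0.151/0.877) × 27.85 = 4.796 mg/L.
Minimum DO = C_s − D_c = 9.31 − 4.796 = 4.514 mg/L.

t_c ≈ 2.14 d; D_c ≈ 4.80 mg/L; min DO ≈ 4.51 mg/L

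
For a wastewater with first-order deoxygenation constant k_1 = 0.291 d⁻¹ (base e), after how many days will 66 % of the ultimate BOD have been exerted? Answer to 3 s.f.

y/L₀ = 1 − e^(−k_1 t) = 0.66 ⇒ e^(−k_1 t) = 0.340
t = −ln(0.340) / 0.291 = 1.079 / 0.291 = 3.707 d.

t ≈ 3.71 d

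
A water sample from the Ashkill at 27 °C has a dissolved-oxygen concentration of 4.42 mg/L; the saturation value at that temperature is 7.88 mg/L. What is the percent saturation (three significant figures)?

% saturation = C/C_s × 100 = 4.42/7.88 × 100 = 56.1 %.

56.1 % saturation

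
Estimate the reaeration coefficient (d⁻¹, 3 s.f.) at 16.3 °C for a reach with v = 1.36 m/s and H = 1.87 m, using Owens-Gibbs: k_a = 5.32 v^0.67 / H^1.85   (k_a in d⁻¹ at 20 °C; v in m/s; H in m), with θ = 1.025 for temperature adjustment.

k_a ≈ 1.87 d⁻¹

k_a(20) = 5.32 × 1.36^0.67 / 1.87^1.85 = 5.32 × 1.229 / 3.184 = 2.053 d⁻¹.
k_a(16.3) = 2.053 × 1.025^(16.3−20) = 2.053 × 0.9127 = 1.874 d⁻¹.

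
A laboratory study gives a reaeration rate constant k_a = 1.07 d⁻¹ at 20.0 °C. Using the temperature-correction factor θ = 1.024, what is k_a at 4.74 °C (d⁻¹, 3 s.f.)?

k_a(T₂) = k_a(T₁) · θ^(T₂−T₁) = 1.07 × 1.024^(4.74−20.0)
= 1.07 × 1.024^-15.3 = 1.07 × 0.6963 = 0.7451 d⁻¹.

k_a ≈ 0.745 d⁻¹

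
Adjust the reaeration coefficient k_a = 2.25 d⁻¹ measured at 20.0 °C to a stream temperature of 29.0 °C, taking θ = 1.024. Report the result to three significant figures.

k_a ≈ 2.79 d⁻¹

k_a(T₂) = k_a(T₁) · θ^(T₂−T₁) = 2.25 × 1.024^(29.0−20.0)
= 2.25 × 1.024^9.00 = 2.25 × 1.238 = 2.785 d⁻¹.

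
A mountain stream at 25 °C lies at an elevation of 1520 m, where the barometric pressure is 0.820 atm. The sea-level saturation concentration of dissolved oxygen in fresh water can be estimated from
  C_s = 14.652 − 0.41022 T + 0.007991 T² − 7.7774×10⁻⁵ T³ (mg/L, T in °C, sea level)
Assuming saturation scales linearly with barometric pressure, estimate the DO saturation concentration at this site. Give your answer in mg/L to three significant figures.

At sea level: C_s = 14.652 − 0.41022×25 + 0.007991×25² − 7.7774×10⁻⁵×25³ = 8.176 mg/L.
Pressure correction: C_s' = 8.176 × 0.820 = 6.704 mg/L.

C_s ≈ 6.70 mg/L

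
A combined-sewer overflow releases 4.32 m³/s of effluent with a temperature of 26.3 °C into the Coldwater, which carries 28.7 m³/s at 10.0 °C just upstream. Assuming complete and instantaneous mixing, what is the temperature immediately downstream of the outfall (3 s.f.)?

Flow-weighted mixing: C = (Q_r C_r + Q_w C_w)/(Q_r + Q_w)
= (28.7×10.0 + 4.32×26.3)/(28.7 + 4.32) = 400.6/33.02 = 12.13 °C.

12.1 °C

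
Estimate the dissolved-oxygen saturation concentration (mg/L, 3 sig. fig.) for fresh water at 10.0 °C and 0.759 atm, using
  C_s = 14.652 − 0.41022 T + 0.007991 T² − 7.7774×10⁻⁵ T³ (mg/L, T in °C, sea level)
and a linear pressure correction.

C_s ≈ 8.55 mg/L

At sea level: C_s = 14.652 − 0.41022×10.0 + 0.007991×10.0² − 7.7774×10⁻⁵×10.0³ = 11.27 mg/L.
Pressure correction: C_s' = 11.27 × 0.759 = 8.555 mg/L.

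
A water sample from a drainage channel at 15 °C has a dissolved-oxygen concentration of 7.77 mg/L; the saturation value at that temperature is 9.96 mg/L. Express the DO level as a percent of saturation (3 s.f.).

% saturation = C/C_s × 100 = 7.77/9.96 × 100 = 78.0 %.

78.0 % saturation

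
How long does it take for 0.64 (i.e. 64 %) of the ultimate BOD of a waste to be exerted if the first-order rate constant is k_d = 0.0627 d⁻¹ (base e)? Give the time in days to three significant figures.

t ≈ 16.3 d

y/L₀ = 1 − e^(−k_d t) = 0.64 ⇒ e^(−k_d t) = 0.360
t = −ln(0.360) / 0.0627 = 1.022 / 0.0627 = 16.29 d.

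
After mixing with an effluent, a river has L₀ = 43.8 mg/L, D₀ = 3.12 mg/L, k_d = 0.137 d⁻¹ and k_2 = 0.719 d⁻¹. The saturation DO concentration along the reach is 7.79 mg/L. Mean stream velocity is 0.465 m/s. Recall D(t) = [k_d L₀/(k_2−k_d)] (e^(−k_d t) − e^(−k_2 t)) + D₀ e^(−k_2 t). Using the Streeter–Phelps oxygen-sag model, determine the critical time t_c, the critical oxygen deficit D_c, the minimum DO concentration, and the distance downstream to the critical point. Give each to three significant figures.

t_c ≈ 2.23 d; D_c ≈ 6.15 mg/L; min DO ≈ 1.64 mg/L; x_c ≈ 89.6 km

With k_2/k_d = 5.248 and 1 − D₀(k_2−k_d)/(k_d L₀) = 0.6974,
t_c = ln(5.248 × 0.6974) / (0.719 − 0.137) = ln(3.660) / 0.5820 = 1.297/0.5820 = 2.229 d.
L(t_c) = L₀ e^(−k_d t_c) = 43.8 × 0.7368 = 32.27 mg/L, and at the critical point k_2 D_c = k_d L, so D_c = (0.137/0.719) × 32.27 = 6.149 mg/L.
Minimum DO = C_s − D_c = 7.79 − 6.149 = 1.641 mg/L.
x_c = v t_c = 0.465 m/s × 2.229 d × 86400 s/d = 89570 m ≈ 89.6 km.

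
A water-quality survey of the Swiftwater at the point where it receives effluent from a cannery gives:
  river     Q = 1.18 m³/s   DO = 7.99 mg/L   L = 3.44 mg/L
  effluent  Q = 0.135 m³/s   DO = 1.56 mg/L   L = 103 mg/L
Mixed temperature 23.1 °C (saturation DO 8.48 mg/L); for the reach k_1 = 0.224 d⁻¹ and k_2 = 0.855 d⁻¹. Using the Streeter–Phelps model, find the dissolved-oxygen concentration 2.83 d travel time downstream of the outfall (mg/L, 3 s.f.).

DO ≈ 6.24 mg/L

Mixed DO = (1.18×7.99 + 0.135×1.56)/(1.18+0.135) = 9.639/1.315 = 7.330 mg/L.
Mixed L₀ = (1.18×3.44 + 0.135×103)/(1.315) = 17.96/1.315 = 13.66 mg/L.
Initial deficit D₀ = C_s − DO₀ = 8.48 − 7.330 = 1.150 mg/L.
D(2.83) = [0.224×13.66/(0.855−0.224)](e^(−0.224×2.83) − e^(−0.855×2.83)) + 1.150 e^(−0.855×2.83)
= 4.850 × (0.5305 − 0.08895) + 1.150 × 0.08895 = 2.244 mg/L.
DO = 8.48 − 2.244 = 6.236 mg/L.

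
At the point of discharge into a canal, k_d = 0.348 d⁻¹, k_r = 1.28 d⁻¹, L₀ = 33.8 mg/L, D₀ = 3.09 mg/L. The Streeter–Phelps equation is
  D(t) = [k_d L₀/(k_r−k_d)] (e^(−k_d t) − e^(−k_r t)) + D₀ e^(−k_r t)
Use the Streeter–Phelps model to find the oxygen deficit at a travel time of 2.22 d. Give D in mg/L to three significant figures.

D ≈ 5.27 mg/L

k_d L₀/(k_r−k_d) = 0.348×33.8/(1.28−0.348) = 11.76/0.9320 = 12.62 mg/L.
e^(−k_d t) = e^(−0.348×2.220) = 0.4618; e^(−k_r t) = e^(−1.28×2.220) = 0.05833.
D = 12.62 × (0.4618 − 0.05833) + 3.09 × 0.05833 = 5.092 + 0.1802 = 5.273 mg/L.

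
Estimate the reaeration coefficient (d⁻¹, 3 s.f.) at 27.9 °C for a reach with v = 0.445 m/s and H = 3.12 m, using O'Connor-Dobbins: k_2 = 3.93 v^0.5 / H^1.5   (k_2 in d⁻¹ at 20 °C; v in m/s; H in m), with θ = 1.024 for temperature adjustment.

k_2(20) = 3.93 × 0.445^0.5 / 3.12^1.5 = 3.93 × 0.6671 / 5.511 = 0.4757 d⁻¹.
k_2(27.9) = 0.4757 × 1.024^(27.9−20) = 0.4757 × 1.206 = 0.5737 d⁻¹.

k_2 ≈ 0.574 d⁻¹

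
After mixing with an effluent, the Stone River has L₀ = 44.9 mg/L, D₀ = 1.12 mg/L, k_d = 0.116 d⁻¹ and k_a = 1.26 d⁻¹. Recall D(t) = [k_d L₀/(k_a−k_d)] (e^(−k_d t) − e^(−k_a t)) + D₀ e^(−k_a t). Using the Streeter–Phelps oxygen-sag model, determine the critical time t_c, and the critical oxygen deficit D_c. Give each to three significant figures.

t_c ≈ 1.84 d; D_c ≈ 3.34 mg/L

At the critical point dD/dt = 0, so k_d L₀ e^(−k_d t) = k_a D. Substituting D(t) from the Streeter–Phelps equation and solving for t gives
t_c = ln[(k_a/k_d)(1 − D₀(k_a−k_d)/(k_d L₀))] / (k_a−k_d).
Here k_a−k_d = 1.144 d⁻¹ and 1 − D₀(k_a−k_d)/(k_d L₀) = 1 − 1.12×1.144/(0.116×44.9) = 0.7540, so
t_c = ln(10.86 × 0.7540) / 1.144 = 2.103 / 1.144 = 1.838 d.
L(t_c) = L₀ e^(−k_d t_c) = 44.9 × 0.8080 = 36.28 mg/L, and at the critical point k_a D_c = k_d L, so D_c = (0.116/1.26) × 36.28 = 3.340 mg/L.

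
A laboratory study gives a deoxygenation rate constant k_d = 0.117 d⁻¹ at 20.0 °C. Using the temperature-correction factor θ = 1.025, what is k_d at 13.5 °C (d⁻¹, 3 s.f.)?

k_d(T₂) = k_d(T₁) · θ^(T₂−T₁) = 0.117 × 1.025^(13.5−20.0)
= 0.117 × 1.025^-6.50 = 0.117 × 0.8517 = 0.09965 d⁻¹.

k_d ≈ 0.0997 d⁻¹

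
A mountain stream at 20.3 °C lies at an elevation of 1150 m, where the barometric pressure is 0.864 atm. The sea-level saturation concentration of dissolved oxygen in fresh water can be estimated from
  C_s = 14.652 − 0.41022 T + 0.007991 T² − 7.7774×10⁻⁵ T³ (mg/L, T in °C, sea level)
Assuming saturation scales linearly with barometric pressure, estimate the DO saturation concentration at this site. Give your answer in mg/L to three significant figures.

At sea level: C_s = 14.652 − 0.41022×20.3 + 0.007991×20.3² − 7.7774×10⁻⁵×20.3³ = 8.967 mg/L.
Pressure correction: C_s' = 8.967 × 0.864 = 7.747 mg/L.

C_s ≈ 7.75 mg/L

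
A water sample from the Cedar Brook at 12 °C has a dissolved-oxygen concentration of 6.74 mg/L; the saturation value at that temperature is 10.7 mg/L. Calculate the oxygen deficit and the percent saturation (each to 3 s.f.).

D ≈ 3.96 mg/L; 63.0 % saturation

D = C_s − C = 10.7 − 6.74 = 3.96 mg/L.
% saturation = 6.74/10.7 × 100 = 63.0 %.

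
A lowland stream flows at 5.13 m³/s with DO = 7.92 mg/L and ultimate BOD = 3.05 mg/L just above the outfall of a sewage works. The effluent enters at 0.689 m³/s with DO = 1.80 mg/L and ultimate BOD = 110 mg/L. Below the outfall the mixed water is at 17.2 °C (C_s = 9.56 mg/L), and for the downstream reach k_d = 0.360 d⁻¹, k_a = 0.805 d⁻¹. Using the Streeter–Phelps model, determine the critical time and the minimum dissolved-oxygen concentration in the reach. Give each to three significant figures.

t_c ≈ 1.35 d; minimum DO ≈ 5.23 mg/L

Mixed DO = (5.13×7.92 + 0.689×1.80)/(5.13+0.689) = 41.87/5.819 = 7.195 mg/L.
Mixed L₀ = (5.13×3.05 + 0.689×110)/(5.819) = 91.44/5.819 = 15.71 mg/L.
Initial deficit D₀ = C_s − DO₀ = 9.56 − 7.195 = 2.365 mg/L.
t_c = (1/0.4450) ln[(0.805/0.360)(1 − 2.365×0.4450/(0.360×15.71))] = 2.247 × ln(1.820) = 1.346 d.
D_c = (0.360/0.805) × 15.71 × e^(−0.360×1.346) = 0.4472 × 15.71 × 0.6160 = 4.329 mg/L.
Minimum DO = 9.56 − 4.329 = 5.231 mg/L.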